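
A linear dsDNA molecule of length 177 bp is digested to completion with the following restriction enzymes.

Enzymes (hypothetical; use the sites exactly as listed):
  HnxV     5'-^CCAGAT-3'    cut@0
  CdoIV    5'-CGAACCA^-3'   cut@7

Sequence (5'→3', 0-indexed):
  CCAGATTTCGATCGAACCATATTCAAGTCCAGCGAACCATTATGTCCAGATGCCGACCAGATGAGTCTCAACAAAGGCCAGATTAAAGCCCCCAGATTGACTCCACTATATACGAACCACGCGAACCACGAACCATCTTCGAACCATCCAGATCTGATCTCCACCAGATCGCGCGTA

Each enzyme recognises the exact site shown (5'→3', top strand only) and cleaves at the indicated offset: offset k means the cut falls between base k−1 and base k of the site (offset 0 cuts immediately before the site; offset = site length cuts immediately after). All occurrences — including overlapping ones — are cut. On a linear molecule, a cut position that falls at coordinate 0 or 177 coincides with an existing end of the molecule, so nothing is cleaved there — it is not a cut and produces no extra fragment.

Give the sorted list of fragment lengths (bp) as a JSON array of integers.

Per-enzyme occurrences:
  HnxV CCAGAT/0: at [0, 45, 56, 77, 91, 147, 163] ⇒ [45, 56, 77, 91, 147, 163] (position 0 is a terminus of the linear molecule — no cut)
  CdoIV CGAACCA/7: at [12, 32, 112, 121, 128, 139] ⇒ [19, 39, 119, 128, 135, 146]

Pooled cuts: [19, 39, 45, 56, 77, 91, 119, 128, 135, 146, 147, 163]

Fragments:
  [0,19): 19 bp
  [19,39): 20 bp
  [39,45): 6 bp
  [45,56): 11 bp
  [56,77): 21 bp
  [77,91): 14 bp
  [91,119): 28 bp
  [119,128): 9 bp
  [128,135): 7 bp
  [135,146): 11 bp
  [146,147): 1 bp
  [147,163): 16 bp
  [163,177): 14 bp

[1,6,7,9,11,11,14,14,16,19,20,21,28]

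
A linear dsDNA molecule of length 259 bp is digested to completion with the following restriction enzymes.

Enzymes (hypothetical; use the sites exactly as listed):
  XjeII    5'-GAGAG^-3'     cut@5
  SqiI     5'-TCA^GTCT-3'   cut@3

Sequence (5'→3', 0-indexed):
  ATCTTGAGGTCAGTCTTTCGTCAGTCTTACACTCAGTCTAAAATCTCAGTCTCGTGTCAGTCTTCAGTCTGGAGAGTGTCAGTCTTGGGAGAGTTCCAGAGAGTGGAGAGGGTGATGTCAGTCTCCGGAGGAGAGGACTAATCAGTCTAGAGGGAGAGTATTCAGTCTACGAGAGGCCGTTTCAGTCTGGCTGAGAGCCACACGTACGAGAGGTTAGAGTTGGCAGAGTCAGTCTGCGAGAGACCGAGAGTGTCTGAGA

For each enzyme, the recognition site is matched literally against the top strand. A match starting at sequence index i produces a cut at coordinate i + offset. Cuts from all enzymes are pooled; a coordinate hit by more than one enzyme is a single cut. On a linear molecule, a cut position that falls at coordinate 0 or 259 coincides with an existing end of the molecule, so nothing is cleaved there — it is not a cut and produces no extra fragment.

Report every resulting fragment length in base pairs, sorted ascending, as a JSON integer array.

Site scan:
  XjeII GAGAG/5: at [71, 88, 98, 105, 130, 153, 170, 192, 207, 237, 245] ⇒ [76, 93, 103, 110, 135, 158, 175, 197, 212, 242, 250]
  SqiI TCAGTCT/3: at [9, 20, 32, 45, 56, 63, 78, 117, 141, 161, 181, 228] ⇒ [12, 23, 35, 48, 59, 66, 81, 120, 144, 164, 184, 231]

All cut coordinates (distinct, sorted): [12, 23, 35, 48, 59, 66, 76, 81, 93, 103, 110, 120, 135, 144, 158, 164, 175, 184, 197, 212, 231, 242, 250]

Fragments:
  [0,12): 12 bp
  [12,23): 11 bp
  [23,35): 12 bp
  [35,48): 13 bp
  [48,59): 11 bp
  [59,66): 7 bp
  [66,76): 10 bp
  [76,81): 5 bp
  [81,93): 12 bp
  [93,103): 10 bp
  [103,110): 7 bp
  [110,120): 10 bp
  [120,135): 15 bp
  [135,144): 9 bp
  [144,158): 14 bp
  [158,164): 6 bp
  [164,175): 11 bp
  [175,184): 9 bp
  [184,197): 13 bp
  [197,212): 15 bp
  [212,231): 19 bp
  [231,242): 11 bp
  [242,250): 8 bp
  [250,259): 9 bp

[5,6,7,7,8,9,9,9,10,10,10,11,11,11,11,12,12,12,13,13,14,15,15,19]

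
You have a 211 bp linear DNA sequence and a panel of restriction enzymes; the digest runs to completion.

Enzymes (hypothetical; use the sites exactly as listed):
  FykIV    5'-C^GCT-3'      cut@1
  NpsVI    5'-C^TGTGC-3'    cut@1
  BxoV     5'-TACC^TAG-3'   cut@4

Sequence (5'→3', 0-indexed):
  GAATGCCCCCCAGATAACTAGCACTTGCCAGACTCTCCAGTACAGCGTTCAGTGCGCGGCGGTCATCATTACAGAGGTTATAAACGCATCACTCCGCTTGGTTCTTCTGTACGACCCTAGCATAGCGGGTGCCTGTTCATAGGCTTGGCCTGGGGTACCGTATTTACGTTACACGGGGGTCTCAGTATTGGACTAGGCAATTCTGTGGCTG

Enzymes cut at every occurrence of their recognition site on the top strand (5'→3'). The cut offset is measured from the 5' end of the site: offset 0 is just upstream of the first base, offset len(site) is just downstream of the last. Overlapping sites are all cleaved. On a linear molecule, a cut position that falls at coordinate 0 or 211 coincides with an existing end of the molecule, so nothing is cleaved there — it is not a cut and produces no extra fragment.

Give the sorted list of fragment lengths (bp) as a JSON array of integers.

[95,116]

Site scan:
  FykIV (CGCT, off=1): starts [94] → cuts [95]
  NpsVI (CTGTGC, off=1): no sites
  BxoV (TACCTAG, off=4): no sites

All cut coordinates (distinct, sorted): [95]

Fragments:
  [0,95): 95 bp
  [95,211): 116 bp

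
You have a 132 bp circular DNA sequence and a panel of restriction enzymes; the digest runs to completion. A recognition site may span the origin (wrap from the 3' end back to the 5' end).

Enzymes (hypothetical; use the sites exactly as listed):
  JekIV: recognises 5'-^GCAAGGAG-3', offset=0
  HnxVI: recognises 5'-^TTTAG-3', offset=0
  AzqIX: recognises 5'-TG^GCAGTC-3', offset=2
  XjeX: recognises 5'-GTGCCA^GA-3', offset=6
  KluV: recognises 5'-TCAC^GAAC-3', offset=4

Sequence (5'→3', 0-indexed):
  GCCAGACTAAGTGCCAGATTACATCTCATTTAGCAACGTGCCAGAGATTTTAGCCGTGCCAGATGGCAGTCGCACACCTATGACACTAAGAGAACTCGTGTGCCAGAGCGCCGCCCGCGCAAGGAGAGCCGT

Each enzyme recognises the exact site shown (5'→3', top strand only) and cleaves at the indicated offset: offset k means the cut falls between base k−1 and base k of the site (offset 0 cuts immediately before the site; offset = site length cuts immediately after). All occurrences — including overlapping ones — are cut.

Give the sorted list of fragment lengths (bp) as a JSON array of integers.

Per-enzyme occurrences:
  JekIV GCAAGGAG/0: at [118] ⇒ [118]
  HnxVI TTTAG/0: at [28, 48] ⇒ [28, 48]
  AzqIX TGGCAGTC/2: at [63] ⇒ [65]
  XjeX GTGCCAGA/6: at [10, 37, 55, 99, 130] ⇒ [4, 16, 43, 61, 105]
  KluV (TCACGAAC, off=4): no sites

All cut coordinates (distinct, sorted): [4, 16, 28, 43, 48, 61, 65, 105, 118]

Fragment lengths:
  4→16: 12 bp
  16→28: 12 bp
  28→43: 15 bp
  43→48: 5 bp
  48→61: 13 bp
  61→65: 4 bp
  65→105: 40 bp
  105→118: 13 bp
  118→4 (wrap): 132-118+4 = 18 bp

[4,5,12,12,13,13,15,18,40]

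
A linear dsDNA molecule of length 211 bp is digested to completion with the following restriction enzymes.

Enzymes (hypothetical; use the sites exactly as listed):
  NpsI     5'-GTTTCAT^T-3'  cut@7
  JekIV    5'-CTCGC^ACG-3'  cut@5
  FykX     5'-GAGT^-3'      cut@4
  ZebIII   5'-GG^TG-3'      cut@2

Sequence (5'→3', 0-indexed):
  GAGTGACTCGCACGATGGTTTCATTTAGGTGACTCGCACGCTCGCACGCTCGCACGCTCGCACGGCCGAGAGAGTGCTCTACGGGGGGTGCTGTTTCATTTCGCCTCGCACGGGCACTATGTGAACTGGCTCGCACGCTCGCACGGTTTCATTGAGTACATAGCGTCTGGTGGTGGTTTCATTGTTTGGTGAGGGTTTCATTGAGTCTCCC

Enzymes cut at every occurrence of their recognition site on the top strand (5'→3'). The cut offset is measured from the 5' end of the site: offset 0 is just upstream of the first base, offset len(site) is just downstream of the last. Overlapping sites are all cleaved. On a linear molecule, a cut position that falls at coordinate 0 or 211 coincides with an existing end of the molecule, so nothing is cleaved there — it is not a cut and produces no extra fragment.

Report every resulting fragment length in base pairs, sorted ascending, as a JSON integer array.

[3,4,5,5,5,5,7,7,8,8,8,8,8,9,10,10,11,12,13,13,13,14,25]

Scan for sites:
  NpsI (GTTTCATT, off=7): starts [17, 92, 145, 175, 194] → cuts [24, 99, 152, 182, 201]
  JekIV (CTCGCACG, off=5): starts [6, 32, 40, 48, 56, 104, 129, 137] → cuts [11, 37, 45, 53, 61, 109, 134, 142]
  FykX (GAGT, off=4): starts [0, 71, 153, 202] → cuts [4, 75, 157, 206]
  ZebIII (GGTG, off=2): starts [27, 86, 168, 171, 187] → cuts [29, 88, 170, 173, 189]

All cut coordinates (distinct, sorted): [4, 11, 24, 29, 37, 45, 53, 61, 75, 88, 99, 109, 134, 142, 152, 157, 170, 173, 182, 189, 201, 206]

Fragment lengths:
  [0,4): 4 bp
  [4,11): 7 bp
  [11,24): 13 bp
  [24,29): 5 bp
  [29,37): 8 bp
  [37,45): 8 bp
  [45,53): 8 bp
  [53,61): 8 bp
  [61,75): 14 bp
  [75,88): 13 bp
  [88,99): 11 bp
  [99,109): 10 bp
  [109,134): 25 bp
  [134,142): 8 bp
  [142,152): 10 bp
  [152,157): 5 bp
  [157,170): 13 bp
  [170,173): 3 bp
  [173,182): 9 bp
  [182,189): 7 bp
  [189,201): 12 bp
  [201,206): 5 bp
  [206,211): 5 bp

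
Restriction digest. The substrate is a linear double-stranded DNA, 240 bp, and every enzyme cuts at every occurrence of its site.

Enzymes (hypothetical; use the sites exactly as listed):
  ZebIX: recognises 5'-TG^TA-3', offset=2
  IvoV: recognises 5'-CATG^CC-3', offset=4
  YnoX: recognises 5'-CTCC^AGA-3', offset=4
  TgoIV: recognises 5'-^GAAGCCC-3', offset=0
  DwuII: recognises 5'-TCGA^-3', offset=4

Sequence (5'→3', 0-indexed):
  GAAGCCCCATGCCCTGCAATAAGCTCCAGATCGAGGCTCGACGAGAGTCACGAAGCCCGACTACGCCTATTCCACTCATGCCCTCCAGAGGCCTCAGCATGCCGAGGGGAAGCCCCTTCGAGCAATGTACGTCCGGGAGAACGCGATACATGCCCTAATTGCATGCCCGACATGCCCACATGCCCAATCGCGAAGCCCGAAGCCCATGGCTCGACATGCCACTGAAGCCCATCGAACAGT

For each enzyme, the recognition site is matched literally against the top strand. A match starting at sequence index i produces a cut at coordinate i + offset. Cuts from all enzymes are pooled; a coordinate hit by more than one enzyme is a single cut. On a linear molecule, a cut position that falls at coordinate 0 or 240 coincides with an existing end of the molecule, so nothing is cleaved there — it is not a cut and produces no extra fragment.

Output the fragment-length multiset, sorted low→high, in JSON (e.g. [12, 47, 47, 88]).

[4,5,5,6,6,7,7,7,7,8,9,9,10,11,12,13,13,15,16,16,25,29]

Per-enzyme occurrences:
  ZebIX (TGTA, off=2): starts [125] → cuts [127]
  IvoV (CATGCC, off=4): starts [7, 76, 97, 148, 161, 170, 178, 214] → cuts [11, 80, 101, 152, 165, 174, 182, 218]
  YnoX (CTCCAGA, off=4): starts [23, 82] → cuts [27, 86]
  TgoIV (GAAGCCC, off=0): starts [0, 51, 108, 191, 198, 223] → cuts [51, 108, 191, 198, 223] (position 0 is a terminus of the linear molecule — no cut)
  DwuII (TCGA, off=4): starts [30, 37, 117, 210, 231] → cuts [34, 41, 121, 214, 235]

All cut coordinates (distinct, sorted): [11, 27, 34, 41, 51, 80, 86, 101, 108, 121, 127, 152, 165, 174, 182, 191, 198, 214, 218, 223, 235]

Fragments:
  [0,11): 11 bp
  [11,27): 16 bp
  [27,34): 7 bp
  [34,41): 7 bp
  [41,51): 10 bp
  [51,80): 29 bp
  [80,86): 6 bp
  [86,101): 15 bp
  [101,108): 7 bp
  [108,121): 13 bp
  [121,127): 6 bp
  [127,152): 25 bp
  [152,165): 13 bp
  [165,174): 9 bp
  [174,182): 8 bp
  [182,191): 9 bp
  [191,198): 7 bp
  [198,214): 16 bp
  [214,218): 4 bp
  [218,223): 5 bp
  [223,235): 12 bp
  [235,240): 5 bp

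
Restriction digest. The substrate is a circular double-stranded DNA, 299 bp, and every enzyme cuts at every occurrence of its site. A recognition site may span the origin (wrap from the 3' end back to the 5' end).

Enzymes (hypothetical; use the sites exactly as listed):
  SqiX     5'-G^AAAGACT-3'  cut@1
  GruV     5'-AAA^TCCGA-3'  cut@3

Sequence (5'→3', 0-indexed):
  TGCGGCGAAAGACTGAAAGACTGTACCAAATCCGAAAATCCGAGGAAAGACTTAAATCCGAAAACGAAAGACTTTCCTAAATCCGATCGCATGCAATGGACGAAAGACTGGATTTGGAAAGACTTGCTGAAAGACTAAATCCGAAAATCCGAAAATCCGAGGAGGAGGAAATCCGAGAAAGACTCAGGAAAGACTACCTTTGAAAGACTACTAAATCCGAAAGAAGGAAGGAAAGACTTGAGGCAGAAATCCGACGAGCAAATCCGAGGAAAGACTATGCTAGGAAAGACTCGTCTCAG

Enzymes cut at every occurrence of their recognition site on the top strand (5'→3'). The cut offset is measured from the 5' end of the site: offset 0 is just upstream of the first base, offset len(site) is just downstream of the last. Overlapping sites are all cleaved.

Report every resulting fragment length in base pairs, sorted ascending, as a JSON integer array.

[6,7,7,8,8,8,8,10,10,11,11,12,13,13,14,15,15,15,15,16,16,18,21,22]

Site scan:
  SqiX (GAAAGACT, off=1): starts [6, 14, 44, 65, 101, 116, 128, 176, 187, 201, 230, 268, 283] → cuts [7, 15, 45, 66, 102, 117, 129, 177, 188, 202, 231, 269, 284]
  GruV (AAATCCGA, off=3): starts [27, 35, 53, 78, 136, 144, 152, 168, 212, 246, 259] → cuts [30, 38, 56, 81, 139, 147, 155, 171, 215, 249, 262]

All cut coordinates (distinct, sorted): [7, 15, 30, 38, 45, 56, 66, 81, 102, 117, 129, 139, 147, 155, 171, 177, 188, 202, 215, 231, 249, 262, 269, 284]

Fragment lengths:
  7→15: 8 bp
  15→30: 15 bp
  30→38: 8 bp
  38→45: 7 bp
  45→56: 11 bp
  56→66: 10 bp
  66→81: 15 bp
  81→102: 21 bp
  102→117: 15 bp
  117→129: 12 bp
  129→139: 10 bp
  139→147: 8 bp
  147→155: 8 bp
  155→171: 16 bp
  171→177: 6 bp
  177→188: 11 bp
  188→202: 14 bp
  202→215: 13 bp
  215→231: 16 bp
  231→249: 18 bp
  249→262: 13 bp
  262→269: 7 bp
  269→284: 15 bp
  284→7 (wrap): 299-284+7 = 22 bp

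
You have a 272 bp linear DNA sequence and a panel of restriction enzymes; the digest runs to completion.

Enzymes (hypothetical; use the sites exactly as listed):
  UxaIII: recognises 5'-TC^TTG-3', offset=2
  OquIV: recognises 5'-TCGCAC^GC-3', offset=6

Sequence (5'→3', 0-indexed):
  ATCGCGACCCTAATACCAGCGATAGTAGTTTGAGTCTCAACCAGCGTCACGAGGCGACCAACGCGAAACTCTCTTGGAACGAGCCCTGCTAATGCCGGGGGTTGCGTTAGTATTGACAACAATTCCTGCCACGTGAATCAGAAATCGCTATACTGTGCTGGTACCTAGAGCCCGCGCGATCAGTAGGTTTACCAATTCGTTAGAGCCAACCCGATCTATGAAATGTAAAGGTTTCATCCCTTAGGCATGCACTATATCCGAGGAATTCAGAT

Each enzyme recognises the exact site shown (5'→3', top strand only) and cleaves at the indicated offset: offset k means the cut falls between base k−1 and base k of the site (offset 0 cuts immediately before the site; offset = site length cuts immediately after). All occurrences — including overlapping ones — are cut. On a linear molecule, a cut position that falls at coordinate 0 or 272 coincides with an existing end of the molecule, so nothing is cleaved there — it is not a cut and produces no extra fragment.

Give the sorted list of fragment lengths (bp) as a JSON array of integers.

Scan for sites:
  UxaIII TCTTG/2: at [71] ⇒ [73]
  OquIV (TCGCACGC, off=6): no sites

Pooled cuts: [73]

Fragment lengths:
  [0,73): 73 bp
  [73,272): 199 bp

[73,199]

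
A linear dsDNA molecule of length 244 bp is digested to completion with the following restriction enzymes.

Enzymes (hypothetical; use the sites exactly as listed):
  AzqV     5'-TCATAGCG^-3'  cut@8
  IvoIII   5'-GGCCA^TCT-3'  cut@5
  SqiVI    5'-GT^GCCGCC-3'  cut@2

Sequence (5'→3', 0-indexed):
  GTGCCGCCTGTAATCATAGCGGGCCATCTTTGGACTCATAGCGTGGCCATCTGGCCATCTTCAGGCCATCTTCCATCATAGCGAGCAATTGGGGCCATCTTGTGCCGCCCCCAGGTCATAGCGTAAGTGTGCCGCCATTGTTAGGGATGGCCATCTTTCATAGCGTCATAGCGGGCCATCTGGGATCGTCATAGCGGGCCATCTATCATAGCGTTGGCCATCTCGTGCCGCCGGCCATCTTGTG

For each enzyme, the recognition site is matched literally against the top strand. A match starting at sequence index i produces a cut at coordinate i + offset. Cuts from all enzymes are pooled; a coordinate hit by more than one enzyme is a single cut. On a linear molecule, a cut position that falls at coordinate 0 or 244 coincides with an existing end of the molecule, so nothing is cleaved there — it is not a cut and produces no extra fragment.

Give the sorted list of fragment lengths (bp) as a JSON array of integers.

[2,5,5,5,6,6,6,7,7,7,8,8,11,11,12,12,14,15,17,18,19,20,23]

Scan for sites:
  AzqV TCATAGCG/8: at [13, 35, 75, 115, 157, 165, 188, 205] ⇒ [21, 43, 83, 123, 165, 173, 196, 213]
  IvoIII GGCCATCT/5: at [21, 44, 52, 63, 92, 148, 173, 196, 215, 232] ⇒ [26, 49, 57, 68, 97, 153, 178, 201, 220, 237]
  SqiVI GTGCCGCC/2: at [0, 101, 128, 224] ⇒ [2, 103, 130, 226]

Pooled cuts: [2, 21, 26, 43, 49, 57, 68, 83, 97, 103, 123, 130, 153, 165, 173, 178, 196, 201, 213, 220, 226, 237]

Fragments:
  [0,2): 2 bp
  [2,21): 19 bp
  [21,26): 5 bp
  [26,43): 17 bp
  [43,49): 6 bp
  [49,57): 8 bp
  [57,68): 11 bp
  [68,83): 15 bp
  [83,97): 14 bp
  [97,103): 6 bp
  [103,123): 20 bp
  [123,130): 7 bp
  [130,153): 23 bp
  [153,165): 12 bp
  [165,173): 8 bp
  [173,178): 5 bp
  [178,196): 18 bp
  [196,201): 5 bp
  [201,213): 12 bp
  [213,220): 7 bp
  [220,226): 6 bp
  [226,237): 11 bp
  [237,244): 7 bp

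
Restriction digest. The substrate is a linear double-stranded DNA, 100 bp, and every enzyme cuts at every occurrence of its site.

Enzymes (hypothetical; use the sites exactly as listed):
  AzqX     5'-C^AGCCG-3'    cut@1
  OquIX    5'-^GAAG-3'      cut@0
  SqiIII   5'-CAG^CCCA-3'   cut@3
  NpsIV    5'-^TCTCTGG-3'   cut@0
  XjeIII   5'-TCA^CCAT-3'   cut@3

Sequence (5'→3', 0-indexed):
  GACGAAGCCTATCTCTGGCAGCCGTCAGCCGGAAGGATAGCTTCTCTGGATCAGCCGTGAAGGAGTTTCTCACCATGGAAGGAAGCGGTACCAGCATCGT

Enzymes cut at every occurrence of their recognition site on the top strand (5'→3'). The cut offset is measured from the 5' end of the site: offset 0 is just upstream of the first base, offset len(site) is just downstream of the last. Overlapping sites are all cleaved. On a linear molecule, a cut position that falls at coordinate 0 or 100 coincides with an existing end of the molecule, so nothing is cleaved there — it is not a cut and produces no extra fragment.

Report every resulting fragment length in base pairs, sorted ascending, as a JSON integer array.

[3,4,5,5,6,7,8,8,10,11,14,19]

Site scan:
  AzqX CAGCCG/1: at [18, 25, 51] ⇒ [19, 26, 52]
  OquIX GAAG/0: at [3, 31, 58, 77, 81] ⇒ [3, 31, 58, 77, 81]
  SqiIII (CAGCCCA, off=3): no sites
  NpsIV TCTCTGG/0: at [11, 42] ⇒ [11, 42]
  XjeIII TCACCAT/3: at [69] ⇒ [72]

All cut coordinates (distinct, sorted): [3, 11, 19, 26, 31, 42, 52, 58, 72, 77, 81]

Fragment lengths:
  [0,3): 3 bp
  [3,11): 8 bp
  [11,19): 8 bp
  [19,26): 7 bp
  [26,31): 5 bp
  [31,42): 11 bp
  [42,52): 10 bp
  [52,58): 6 bp
  [58,72): 14 bp
  [72,77): 5 bp
  [77,81): 4 bp
  [81,100): 19 bp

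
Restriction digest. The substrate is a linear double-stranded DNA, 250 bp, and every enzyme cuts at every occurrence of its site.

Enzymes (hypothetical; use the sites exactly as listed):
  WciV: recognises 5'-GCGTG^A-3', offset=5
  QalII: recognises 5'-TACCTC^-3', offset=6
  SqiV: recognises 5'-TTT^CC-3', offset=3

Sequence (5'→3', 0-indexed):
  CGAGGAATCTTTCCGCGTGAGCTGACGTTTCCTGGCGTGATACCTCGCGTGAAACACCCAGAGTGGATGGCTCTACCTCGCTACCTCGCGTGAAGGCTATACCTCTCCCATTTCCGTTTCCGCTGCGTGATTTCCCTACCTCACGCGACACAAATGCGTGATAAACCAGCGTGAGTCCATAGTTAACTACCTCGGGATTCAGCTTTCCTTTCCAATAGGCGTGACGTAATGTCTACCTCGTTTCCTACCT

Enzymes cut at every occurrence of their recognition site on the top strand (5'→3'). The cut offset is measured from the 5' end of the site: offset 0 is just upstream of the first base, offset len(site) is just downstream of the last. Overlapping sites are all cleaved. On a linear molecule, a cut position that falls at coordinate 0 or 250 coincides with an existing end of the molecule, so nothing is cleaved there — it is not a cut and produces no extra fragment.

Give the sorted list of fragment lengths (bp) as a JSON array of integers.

[4,4,5,5,5,6,7,7,7,8,8,9,9,10,11,12,12,13,13,13,16,18,20,28]

Per-enzyme occurrences:
  WciV (GCGTGA, off=5): starts [14, 34, 46, 87, 124, 155, 168, 218] → cuts [19, 39, 51, 92, 129, 160, 173, 223]
  QalII (TACCTC, off=6): starts [40, 73, 81, 99, 136, 187, 233] → cuts [46, 79, 87, 105, 142, 193, 239]
  SqiV (TTTCC, off=3): starts [9, 27, 110, 116, 130, 203, 208, 240] → cuts [12, 30, 113, 119, 133, 206, 211, 243]

Pooled cuts: [12, 19, 30, 39, 46, 51, 79, 87, 92, 105, 113, 119, 129, 133, 142, 160, 173, 193, 206, 211, 223, 239, 243]

Fragments:
  [0,12): 12 bp
  [12,19): 7 bp
  [19,30): 11 bp
  [30,39): 9 bp
  [39,46): 7 bp
  [46,51): 5 bp
  [51,79): 28 bp
  [79,87): 8 bp
  [87,92): 5 bp
  [92,105): 13 bp
  [105,113): 8 bp
  [113,119): 6 bp
  [119,129): 10 bp
  [129,133): 4 bp
  [133,142): 9 bp
  [142,160): 18 bp
  [160,173): 13 bp
  [173,193): 20 bp
  [193,206): 13 bp
  [206,211): 5 bp
  [211,223): 12 bp
  [223,239): 16 bp
  [239,243): 4 bp
  [243,250): 7 bp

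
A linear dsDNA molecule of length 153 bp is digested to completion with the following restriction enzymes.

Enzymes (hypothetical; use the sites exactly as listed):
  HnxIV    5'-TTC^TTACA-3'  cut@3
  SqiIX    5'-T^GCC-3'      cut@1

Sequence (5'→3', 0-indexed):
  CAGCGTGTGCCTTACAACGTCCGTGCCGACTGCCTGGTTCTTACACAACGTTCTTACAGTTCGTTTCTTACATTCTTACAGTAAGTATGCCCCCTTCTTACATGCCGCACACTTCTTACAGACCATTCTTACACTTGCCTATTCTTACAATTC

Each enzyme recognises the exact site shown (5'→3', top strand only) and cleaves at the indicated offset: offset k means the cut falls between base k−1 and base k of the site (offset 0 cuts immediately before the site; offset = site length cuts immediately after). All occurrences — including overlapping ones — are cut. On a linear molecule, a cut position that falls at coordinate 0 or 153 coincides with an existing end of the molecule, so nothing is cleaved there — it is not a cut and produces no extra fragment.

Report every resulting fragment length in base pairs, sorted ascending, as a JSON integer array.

Scan for sites:
  HnxIV (TTCTTACA, off=3): starts [37, 50, 64, 72, 94, 112, 125, 141] → cuts [40, 53, 67, 75, 97, 115, 128, 144]
  SqiIX (TGCC, off=1): starts [7, 23, 30, 87, 102, 135] → cuts [8, 24, 31, 88, 103, 136]

All cut coordinates (distinct, sorted): [8, 24, 31, 40, 53, 67, 75, 88, 97, 103, 115, 128, 136, 144]

Fragment lengths:
  [0,8): 8 bp
  [8,24): 16 bp
  [24,31): 7 bp
  [31,40): 9 bp
  [40,53): 13 bp
  [53,67): 14 bp
  [67,75): 8 bp
  [75,88): 13 bp
  [88,97): 9 bp
  [97,103): 6 bp
  [103,115): 12 bp
  [115,128): 13 bp
  [128,136): 8 bp
  [136,144): 8 bp
  [144,153): 9 bp

[6,7,8,8,8,8,9,9,9,12,13,13,13,14,16]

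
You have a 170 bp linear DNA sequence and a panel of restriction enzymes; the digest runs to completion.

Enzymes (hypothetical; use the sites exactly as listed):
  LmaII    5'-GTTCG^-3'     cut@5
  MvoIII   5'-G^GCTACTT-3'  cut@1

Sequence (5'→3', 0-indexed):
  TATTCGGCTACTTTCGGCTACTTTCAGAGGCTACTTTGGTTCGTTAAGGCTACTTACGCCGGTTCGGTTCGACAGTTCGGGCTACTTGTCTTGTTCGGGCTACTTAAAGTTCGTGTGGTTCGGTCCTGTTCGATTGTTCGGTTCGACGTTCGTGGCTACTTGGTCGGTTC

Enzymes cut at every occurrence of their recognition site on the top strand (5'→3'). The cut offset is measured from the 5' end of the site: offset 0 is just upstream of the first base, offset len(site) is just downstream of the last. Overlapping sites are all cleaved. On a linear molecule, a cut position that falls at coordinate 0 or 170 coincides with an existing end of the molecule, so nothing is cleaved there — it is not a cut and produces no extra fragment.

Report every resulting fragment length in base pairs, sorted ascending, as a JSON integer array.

Per-enzyme occurrences:
  LmaII GTTCG/5: at [38, 61, 66, 74, 92, 108, 117, 127, 135, 140, 147] ⇒ [43, 66, 71, 79, 97, 113, 122, 132, 140, 145, 152]
  MvoIII GGCTACTT/1: at [5, 15, 28, 47, 79, 97, 153] ⇒ [6, 16, 29, 48, 80, 98, 154]

Pooled cuts: [6, 16, 29, 43, 48, 66, 71, 79, 80, 97, 98, 113, 122, 132, 140, 145, 152, 154]

Fragment lengths:
  [0,6): 6 bp
  [6,16): 10 bp
  [16,29): 13 bp
  [29,43): 14 bp
  [43,48): 5 bp
  [48,66): 18 bp
  [66,71): 5 bp
  [71,79): 8 bp
  [79,80): 1 bp
  [80,97): 17 bp
  [97,98): 1 bp
  [98,113): 15 bp
  [113,122): 9 bp
  [122,132): 10 bp
  [132,140): 8 bp
  [140,145): 5 bp
  [145,152): 7 bp
  [152,154): 2 bp
  [154,170): 16 bp

[1,1,2,5,5,5,6,7,8,8,9,10,10,13,14,15,16,17,18]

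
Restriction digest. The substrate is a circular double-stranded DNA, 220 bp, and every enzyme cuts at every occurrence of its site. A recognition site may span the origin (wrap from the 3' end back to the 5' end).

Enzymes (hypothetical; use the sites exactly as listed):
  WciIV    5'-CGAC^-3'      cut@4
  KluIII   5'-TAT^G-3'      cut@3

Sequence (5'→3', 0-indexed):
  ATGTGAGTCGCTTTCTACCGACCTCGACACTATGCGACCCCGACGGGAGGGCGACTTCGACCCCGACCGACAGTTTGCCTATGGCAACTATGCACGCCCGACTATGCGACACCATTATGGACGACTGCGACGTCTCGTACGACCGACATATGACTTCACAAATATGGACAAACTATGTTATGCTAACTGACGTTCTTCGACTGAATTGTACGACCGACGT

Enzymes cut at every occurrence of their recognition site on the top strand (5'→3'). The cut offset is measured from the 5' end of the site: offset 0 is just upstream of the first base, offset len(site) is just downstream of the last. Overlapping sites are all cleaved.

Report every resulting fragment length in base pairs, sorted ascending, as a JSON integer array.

Scan for sites:
  WciIV CGAC/4: at [18, 24, 34, 40, 51, 57, 63, 67, 98, 106, 121, 127, 139, 143, 197, 210, 214] ⇒ [22, 28, 38, 44, 55, 61, 67, 71, 102, 110, 125, 131, 143, 147, 201, 214, 218]
  KluIII TATG/3: at [30, 79, 88, 102, 115, 148, 162, 173, 178, 219] ⇒ [2, 33, 82, 91, 105, 118, 151, 165, 176, 181]

Pooled cuts: [2, 22, 28, 33, 38, 44, 55, 61, 67, 71, 82, 91, 102, 105, 110, 118, 125, 131, 143, 147, 151, 165, 176, 181, 201, 214, 218]

Fragment lengths:
  2→22: 20 bp
  22→28: 6 bp
  28→33: 5 bp
  33→38: 5 bp
  38→44: 6 bp
  44→55: 11 bp
  55→61: 6 bp
  61→67: 6 bp
  67→71: 4 bp
  71→82: 11 bp
  82→91: 9 bp
  91→102: 11 bp
  102→105: 3 bp
  105→110: 5 bp
  110→118: 8 bp
  118→125: 7 bp
  125→131: 6 bp
  131→143: 12 bp
  143→147: 4 bp
  147→151: 4 bp
  151→165: 14 bp
  165→176: 11 bp
  176→181: 5 bp
  181→201: 20 bp
  201→214: 13 bp
  214→218: 4 bp
  218→2 (wrap): 220-218+2 = 4 bp

[3,4,4,4,4,4,5,5,5,5,6,6,6,6,6,7,8,9,11,11,11,11,12,13,14,20,20]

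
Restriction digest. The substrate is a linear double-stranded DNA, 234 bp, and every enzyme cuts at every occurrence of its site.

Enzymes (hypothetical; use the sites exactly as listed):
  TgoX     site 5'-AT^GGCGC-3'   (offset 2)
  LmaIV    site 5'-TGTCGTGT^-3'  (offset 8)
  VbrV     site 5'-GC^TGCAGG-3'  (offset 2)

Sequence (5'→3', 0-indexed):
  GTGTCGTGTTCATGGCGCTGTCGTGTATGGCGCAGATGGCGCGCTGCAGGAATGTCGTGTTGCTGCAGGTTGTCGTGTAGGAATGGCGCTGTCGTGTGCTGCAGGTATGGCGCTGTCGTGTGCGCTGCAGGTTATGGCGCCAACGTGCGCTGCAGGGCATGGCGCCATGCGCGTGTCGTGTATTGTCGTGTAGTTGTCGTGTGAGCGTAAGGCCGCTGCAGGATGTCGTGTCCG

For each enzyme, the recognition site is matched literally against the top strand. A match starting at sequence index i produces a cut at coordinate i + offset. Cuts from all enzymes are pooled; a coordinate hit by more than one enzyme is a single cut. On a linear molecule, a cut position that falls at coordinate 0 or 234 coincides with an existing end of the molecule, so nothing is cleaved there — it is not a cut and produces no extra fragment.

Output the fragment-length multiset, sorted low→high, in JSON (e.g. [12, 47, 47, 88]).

[2,2,3,3,4,4,6,7,9,9,9,10,10,10,11,13,13,13,14,15,15,15,16,21]

Scan for sites:
  TgoX ATGGCGC/2: at [11, 26, 35, 82, 106, 133, 158] ⇒ [13, 28, 37, 84, 108, 135, 160]
  LmaIV TGTCGTGT/8: at [1, 18, 52, 70, 89, 113, 173, 183, 194, 223] ⇒ [9, 26, 60, 78, 97, 121, 181, 191, 202, 231]
  VbrV GCTGCAGG/2: at [42, 61, 97, 123, 148, 214] ⇒ [44, 63, 99, 125, 150, 216]

Pooled cuts: [9, 13, 26, 28, 37, 44, 60, 63, 78, 84, 97, 99, 108, 121, 125, 135, 150, 160, 181, 191, 202, 216, 231]

Fragment lengths:
  [0,9): 9 bp
  [9,13): 4 bp
  [13,26): 13 bp
  [26,28): 2 bp
  [28,37): 9 bp
  [37,44): 7 bp
  [44,60): 16 bp
  [60,63): 3 bp
  [63,78): 15 bp
  [78,84): 6 bp
  [84,97): 13 bp
  [97,99): 2 bp
  [99,108): 9 bp
  [108,121): 13 bp
  [121,125): 4 bp
  [125,135): 10 bp
  [135,150): 15 bp
  [150,160): 10 bp
  [160,181): 21 bp
  [181,191): 10 bp
  [191,202): 11 bp
  [202,216): 14 bp
  [216,231): 15 bp
  [231,234): 3 bp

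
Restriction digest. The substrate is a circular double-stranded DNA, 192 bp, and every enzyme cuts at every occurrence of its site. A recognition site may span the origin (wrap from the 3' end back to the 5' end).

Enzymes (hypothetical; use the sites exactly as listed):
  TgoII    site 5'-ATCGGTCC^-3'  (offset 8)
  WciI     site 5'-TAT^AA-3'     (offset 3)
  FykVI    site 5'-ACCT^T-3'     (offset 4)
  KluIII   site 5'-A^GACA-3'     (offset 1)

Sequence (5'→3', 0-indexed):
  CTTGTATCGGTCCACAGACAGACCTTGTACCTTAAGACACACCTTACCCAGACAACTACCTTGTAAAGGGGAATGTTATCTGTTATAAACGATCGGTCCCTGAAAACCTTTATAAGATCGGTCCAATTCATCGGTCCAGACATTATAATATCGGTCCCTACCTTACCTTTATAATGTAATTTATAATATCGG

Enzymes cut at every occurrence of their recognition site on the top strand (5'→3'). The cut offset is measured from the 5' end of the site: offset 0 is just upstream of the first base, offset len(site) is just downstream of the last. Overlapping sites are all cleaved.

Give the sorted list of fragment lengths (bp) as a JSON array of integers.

Per-enzyme occurrences:
  TgoII (ATCGGTCC, off=8): starts [5, 91, 116, 129, 149] → cuts [13, 99, 124, 137, 157]
  WciI (TATAA, off=3): starts [83, 110, 143, 169, 181] → cuts [86, 113, 146, 172, 184]
  FykVI (ACCTT, off=4): starts [21, 28, 40, 57, 105, 159, 164] → cuts [25, 32, 44, 61, 109, 163, 168]
  KluIII (AGACA, off=1): starts [15, 34, 49, 137] → cuts [16, 35, 50, 138]

Pooled cuts: [13, 16, 25, 32, 35, 44, 50, 61, 86, 99, 109, 113, 124, 137, 138, 146, 157, 163, 168, 172, 184]

Fragments:
  13→16: 3 bp
  16→25: 9 bp
  25→32: 7 bp
  32→35: 3 bp
  35→44: 9 bp
  44→50: 6 bp
  50→61: 11 bp
  61→86: 25 bp
  86→99: 13 bp
  99→109: 10 bp
  109→113: 4 bp
  113→124: 11 bp
  124→137: 13 bp
  137→138: 1 bp
  138→146: 8 bp
  146→157: 11 bp
  157→163: 6 bp
  163→168: 5 bp
  168→172: 4 bp
  172→184: 12 bp
  184→13 (wrap): 192-184+13 = 21 bp

[1,3,3,4,4,5,6,6,7,8,9,9,10,11,11,11,12,13,13,21,25]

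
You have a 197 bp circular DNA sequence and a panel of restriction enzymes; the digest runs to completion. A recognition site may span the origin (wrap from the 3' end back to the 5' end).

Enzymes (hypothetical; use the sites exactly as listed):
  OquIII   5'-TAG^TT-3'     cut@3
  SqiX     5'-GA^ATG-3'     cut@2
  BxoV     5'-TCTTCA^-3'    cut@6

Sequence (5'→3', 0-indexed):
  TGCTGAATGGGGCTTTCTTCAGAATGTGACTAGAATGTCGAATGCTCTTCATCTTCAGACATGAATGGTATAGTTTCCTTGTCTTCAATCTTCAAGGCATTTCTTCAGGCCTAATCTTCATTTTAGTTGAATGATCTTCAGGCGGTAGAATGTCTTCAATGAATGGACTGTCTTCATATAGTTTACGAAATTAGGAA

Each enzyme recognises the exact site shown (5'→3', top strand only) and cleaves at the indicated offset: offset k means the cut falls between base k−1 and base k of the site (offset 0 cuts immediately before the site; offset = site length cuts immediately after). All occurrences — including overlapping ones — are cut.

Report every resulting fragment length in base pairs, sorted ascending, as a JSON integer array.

[2,4,4,5,6,6,7,7,7,7,9,9,9,10,10,11,13,13,14,14,15,15]

Scan for sites:
  OquIII (TAGTT, off=3): starts [70, 123, 178] → cuts [73, 126, 181]
  SqiX (GAATG, off=2): starts [4, 21, 32, 39, 62, 128, 147, 160, 194] → cuts [6, 23, 34, 41, 64, 130, 149, 162, 196]
  BxoV (TCTTCA, off=6): starts [15, 45, 51, 81, 88, 101, 114, 134, 152, 170] → cuts [21, 51, 57, 87, 94, 107, 120, 140, 158, 176]

Pooled cuts: [6, 21, 23, 34, 41, 51, 57, 64, 73, 87, 94, 107, 120, 126, 130, 140, 149, 158, 162, 176, 181, 196]

Fragment lengths:
  6→21: 15 bp
  21→23: 2 bp
  23→34: 11 bp
  34→41: 7 bp
  41→51: 10 bp
  51→57: 6 bp
  57→64: 7 bp
  64→73: 9 bp
  73→87: 14 bp
  87→94: 7 bp
  94→107: 13 bp
  107→120: 13 bp
  120→126: 6 bp
  126→130: 4 bp
  130→140: 10 bp
  140→149: 9 bp
  149→158: 9 bp
  158→162: 4 bp
  162→176: 14 bp
  176→181: 5 bp
  181→196: 15 bp
  196→6 (wrap): 197-196+6 = 7 bp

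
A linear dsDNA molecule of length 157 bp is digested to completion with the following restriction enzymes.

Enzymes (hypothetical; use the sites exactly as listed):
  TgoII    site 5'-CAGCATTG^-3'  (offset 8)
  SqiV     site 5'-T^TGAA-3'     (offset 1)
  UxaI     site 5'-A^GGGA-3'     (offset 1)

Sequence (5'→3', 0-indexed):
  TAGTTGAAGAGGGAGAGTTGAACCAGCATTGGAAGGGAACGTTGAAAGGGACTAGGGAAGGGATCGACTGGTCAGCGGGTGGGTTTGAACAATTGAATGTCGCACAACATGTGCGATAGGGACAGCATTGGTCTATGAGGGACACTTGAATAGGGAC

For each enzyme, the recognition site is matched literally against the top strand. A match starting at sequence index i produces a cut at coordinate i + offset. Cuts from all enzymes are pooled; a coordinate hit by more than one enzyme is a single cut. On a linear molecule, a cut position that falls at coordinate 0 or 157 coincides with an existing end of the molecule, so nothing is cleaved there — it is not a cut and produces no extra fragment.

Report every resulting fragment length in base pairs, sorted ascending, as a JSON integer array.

[3,4,5,5,5,6,6,7,8,8,8,8,8,12,13,25,26]

Site scan:
  TgoII CAGCATTG/8: at [23, 122] ⇒ [31, 130]
  SqiV TTGAA/1: at [3, 17, 41, 84, 92, 145] ⇒ [4, 18, 42, 85, 93, 146]
  UxaI AGGGA/1: at [9, 33, 46, 53, 58, 117, 137, 151] ⇒ [10, 34, 47, 54, 59, 118, 138, 152]

All cut coordinates (distinct, sorted): [4, 10, 18, 31, 34, 42, 47, 54, 59, 85, 93, 118, 130, 138, 146, 152]

Fragments:
  [0,4): 4 bp
  [4,10): 6 bp
  [10,18): 8 bp
  [18,31): 13 bp
  [31,34): 3 bp
  [34,42): 8 bp
  [42,47): 5 bp
  [47,54): 7 bp
  [54,59): 5 bp
  [59,85): 26 bp
  [85,93): 8 bp
  [93,118): 25 bp
  [118,130): 12 bp
  [130,138): 8 bp
  [138,146): 8 bp
  [146,152): 6 bp
  [152,157): 5 bp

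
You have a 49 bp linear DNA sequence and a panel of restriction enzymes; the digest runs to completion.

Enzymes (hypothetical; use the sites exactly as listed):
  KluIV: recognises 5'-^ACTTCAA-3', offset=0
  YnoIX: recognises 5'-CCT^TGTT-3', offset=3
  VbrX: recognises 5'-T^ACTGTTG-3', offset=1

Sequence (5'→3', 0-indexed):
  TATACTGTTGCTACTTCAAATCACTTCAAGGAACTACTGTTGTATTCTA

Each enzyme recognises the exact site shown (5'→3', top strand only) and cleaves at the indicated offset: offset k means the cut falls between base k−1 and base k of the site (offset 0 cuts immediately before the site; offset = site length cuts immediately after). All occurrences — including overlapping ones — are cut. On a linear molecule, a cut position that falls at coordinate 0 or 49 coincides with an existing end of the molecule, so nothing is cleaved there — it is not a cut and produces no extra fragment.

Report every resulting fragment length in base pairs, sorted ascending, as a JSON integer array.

[3,9,10,13,14]

Scan for sites:
  KluIV (ACTTCAA, off=0): starts [12, 22] → cuts [12, 22]
  YnoIX (CCTTGTT, off=3): no sites
  VbrX (TACTGTTG, off=1): starts [2, 34] → cuts [3, 35]

Pooled cuts: [3, 12, 22, 35]

Fragments:
  [0,3): 3 bp
  [3,12): 9 bp
  [12,22): 10 bp
  [22,35): 13 bp
  [35,49): 14 bp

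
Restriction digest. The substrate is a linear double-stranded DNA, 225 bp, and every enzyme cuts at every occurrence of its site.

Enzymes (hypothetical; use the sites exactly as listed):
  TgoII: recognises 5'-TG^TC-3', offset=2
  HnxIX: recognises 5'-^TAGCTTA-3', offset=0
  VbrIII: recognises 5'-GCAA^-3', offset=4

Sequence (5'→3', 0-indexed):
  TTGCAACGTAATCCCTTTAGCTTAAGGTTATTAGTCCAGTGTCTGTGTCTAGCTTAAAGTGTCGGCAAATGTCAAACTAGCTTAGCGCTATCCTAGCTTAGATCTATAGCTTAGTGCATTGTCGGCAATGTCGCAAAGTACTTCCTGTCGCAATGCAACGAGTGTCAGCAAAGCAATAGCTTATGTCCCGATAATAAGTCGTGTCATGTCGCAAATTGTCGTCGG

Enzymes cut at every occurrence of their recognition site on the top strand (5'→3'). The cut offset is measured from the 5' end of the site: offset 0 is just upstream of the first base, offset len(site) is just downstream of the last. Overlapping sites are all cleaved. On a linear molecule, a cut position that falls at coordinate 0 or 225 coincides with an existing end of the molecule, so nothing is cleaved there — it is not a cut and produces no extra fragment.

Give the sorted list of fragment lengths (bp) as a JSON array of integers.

[2,2,3,4,5,5,5,6,6,6,6,6,6,6,7,7,7,7,9,11,11,12,13,15,16,18,24]

Site scan:
  TgoII (TGTC, off=2): starts [39, 45, 59, 69, 119, 128, 145, 162, 183, 201, 206, 216] → cuts [41, 47, 61, 71, 121, 130, 147, 164, 185, 203, 208, 218]
  HnxIX (TAGCTTA, off=0): starts [17, 49, 77, 93, 106, 176] → cuts [17, 49, 77, 93, 106, 176]
  VbrIII (GCAA, off=4): starts [2, 64, 124, 132, 149, 154, 167, 172, 210] → cuts [6, 68, 128, 136, 153, 158, 171, 176, 214]

All cut coordinates (distinct, sorted): [6, 17, 41, 47, 49, 61, 68, 71, 77, 93, 106, 121, 128, 130, 136, 147, 153, 158, 164, 171, 176, 185, 203, 208, 214, 218]

Fragments:
  [0,6): 6 bp
  [6,17): 11 bp
  [17,41): 24 bp
  [41,47): 6 bp
  [47,49): 2 bp
  [49,61): 12 bp
  [61,68): 7 bp
  [68,71): 3 bp
  [71,77): 6 bp
  [77,93): 16 bp
  [93,106): 13 bp
  [106,121): 15 bp
  [121,128): 7 bp
  [128,130): 2 bp
  [130,136): 6 bp
  [136,147): 11 bp
  [147,153): 6 bp
  [153,158): 5 bp
  [158,164): 6 bp
  [164,171): 7 bp
  [171,176): 5 bp
  [176,185): 9 bp
  [185,203): 18 bp
  [203,208): 5 bp
  [208,214): 6 bp
  [214,218): 4 bp
  [218,225): 7 bp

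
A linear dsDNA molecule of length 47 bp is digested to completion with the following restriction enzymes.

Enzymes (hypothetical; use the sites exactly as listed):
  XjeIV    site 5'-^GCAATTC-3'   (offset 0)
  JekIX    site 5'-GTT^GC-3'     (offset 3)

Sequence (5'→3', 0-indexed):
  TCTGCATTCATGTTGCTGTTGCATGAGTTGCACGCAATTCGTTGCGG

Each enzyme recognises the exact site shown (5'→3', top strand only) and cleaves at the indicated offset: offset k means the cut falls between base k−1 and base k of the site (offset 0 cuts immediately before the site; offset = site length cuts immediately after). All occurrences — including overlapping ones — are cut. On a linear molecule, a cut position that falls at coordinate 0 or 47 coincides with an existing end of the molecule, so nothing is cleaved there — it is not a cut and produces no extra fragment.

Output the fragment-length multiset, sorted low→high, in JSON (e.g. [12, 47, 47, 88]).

Per-enzyme occurrences:
  XjeIV GCAATTC/0: at [33] ⇒ [33]
  JekIX GTTGC/3: at [11, 17, 26, 40] ⇒ [14, 20, 29, 43]

All cut coordinates (distinct, sorted): [14, 20, 29, 33, 43]

Fragments:
  [0,14): 14 bp
  [14,20): 6 bp
  [20,29): 9 bp
  [29,33): 4 bp
  [33,43): 10 bp
  [43,47): 4 bp

[4,4,6,9,10,14]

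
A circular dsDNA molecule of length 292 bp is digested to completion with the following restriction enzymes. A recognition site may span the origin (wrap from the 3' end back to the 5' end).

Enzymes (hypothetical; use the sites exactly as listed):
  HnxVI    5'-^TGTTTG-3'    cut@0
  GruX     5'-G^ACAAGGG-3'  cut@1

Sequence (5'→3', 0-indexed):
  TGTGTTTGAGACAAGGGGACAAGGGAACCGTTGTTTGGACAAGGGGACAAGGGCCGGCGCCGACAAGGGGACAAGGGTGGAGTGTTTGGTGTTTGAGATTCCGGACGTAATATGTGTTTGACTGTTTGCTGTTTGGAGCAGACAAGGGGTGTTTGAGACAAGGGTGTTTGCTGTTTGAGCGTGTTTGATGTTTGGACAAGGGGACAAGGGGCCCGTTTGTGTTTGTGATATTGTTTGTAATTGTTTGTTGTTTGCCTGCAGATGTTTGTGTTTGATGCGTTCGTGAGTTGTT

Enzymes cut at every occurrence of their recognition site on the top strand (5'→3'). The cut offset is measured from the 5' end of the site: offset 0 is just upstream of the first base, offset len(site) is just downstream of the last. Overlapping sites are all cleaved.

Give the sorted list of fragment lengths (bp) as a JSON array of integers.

[6,6,7,7,7,7,7,7,7,7,8,8,8,8,8,8,8,8,10,10,12,12,12,13,14,16,16,20,25]

Scan for sites:
  HnxVI TGTTTG/0: at [2, 31, 82, 89, 114, 122, 129, 149, 164, 171, 181, 188, 219, 231, 241, 248, 262, 268, 288] ⇒ [2, 31, 82, 89, 114, 122, 129, 149, 164, 171, 181, 188, 219, 231, 241, 248, 262, 268, 288]
  GruX GACAAGGG/1: at [9, 17, 37, 45, 61, 69, 140, 156, 194, 202] ⇒ [10, 18, 38, 46, 62, 70, 141, 157, 195, 203]

Pooled cuts: [2, 10, 18, 31, 38, 46, 62, 70, 82, 89, 114, 122, 129, 141, 149, 157, 164, 171, 181, 188, 195, 203, 219, 231, 241, 248, 262, 268, 288]

Fragment lengths:
  2→10: 8 bp
  10→18: 8 bp
  18→31: 13 bp
  31→38: 7 bp
  38→46: 8 bp
  46→62: 16 bp
  62→70: 8 bp
  70→82: 12 bp
  82→89: 7 bp
  89→114: 25 bp
  114→122: 8 bp
  122→129: 7 bp
  129→141: 12 bp
  141→149: 8 bp
  149→157: 8 bp
  157→164: 7 bp
  164→171: 7 bp
  171→181: 10 bp
  181→188: 7 bp
  188→195: 7 bp
  195→203: 8 bp
  203→219: 16 bp
  219→231: 12 bp
  231→241: 10 bp
  241→248: 7 bp
  248→262: 14 bp
  262→268: 6 bp
  268→288: 20 bp
  288→2 (wrap): 292-288+2 = 6 bp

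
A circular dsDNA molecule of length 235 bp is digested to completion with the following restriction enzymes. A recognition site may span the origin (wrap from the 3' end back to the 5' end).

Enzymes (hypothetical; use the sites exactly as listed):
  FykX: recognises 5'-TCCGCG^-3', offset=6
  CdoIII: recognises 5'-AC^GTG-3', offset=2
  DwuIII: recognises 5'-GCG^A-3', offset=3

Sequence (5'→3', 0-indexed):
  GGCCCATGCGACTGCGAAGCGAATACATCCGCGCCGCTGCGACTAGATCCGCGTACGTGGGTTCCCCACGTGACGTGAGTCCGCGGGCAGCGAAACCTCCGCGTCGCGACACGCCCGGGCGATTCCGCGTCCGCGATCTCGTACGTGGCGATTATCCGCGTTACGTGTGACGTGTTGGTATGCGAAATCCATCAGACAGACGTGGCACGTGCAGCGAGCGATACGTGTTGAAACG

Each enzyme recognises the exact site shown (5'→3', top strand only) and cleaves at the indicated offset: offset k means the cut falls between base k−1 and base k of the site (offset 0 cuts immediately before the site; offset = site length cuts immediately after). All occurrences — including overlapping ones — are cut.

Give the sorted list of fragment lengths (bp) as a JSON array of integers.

[3,4,4,4,5,5,5,6,6,6,7,7,7,8,8,8,9,10,11,11,12,12,13,13,13,17,21]

Per-enzyme occurrences:
  FykX (TCCGCG, off=6): starts [27, 47, 79, 97, 123, 129, 154] → cuts [33, 53, 85, 103, 129, 135, 160]
  CdoIII (ACGTG, off=2): starts [54, 67, 72, 142, 162, 169, 199, 206, 222] → cuts [56, 69, 74, 144, 164, 171, 201, 208, 224]
  DwuIII (GCGA, off=3): starts [7, 13, 18, 38, 89, 105, 118, 132, 147, 181, 213, 217] → cuts [10, 16, 21, 41, 92, 108, 121, 135, 150, 184, 216, 220]

All cut coordinates (distinct, sorted): [10, 16, 21, 33, 41, 53, 56, 69, 74, 85, 92, 103, 108, 121, 129, 135, 144, 150, 160, 164, 171, 184, 201, 208, 216, 220, 224]

Fragment lengths:
  10→16: 6 bp
  16→21: 5 bp
  21→33: 12 bp
  33→41: 8 bp
  41→53: 12 bp
  53→56: 3 bp
  56→69: 13 bp
  69→74: 5 bp
  74→85: 11 bp
  85→92: 7 bp
  92→103: 11 bp
  103→108: 5 bp
  108→121: 13 bp
  121→129: 8 bp
  129→135: 6 bp
  135→144: 9 bp
  144→150: 6 bp
  150→160: 10 bp
  160→164: 4 bp
  164→171: 7 bp
  171→184: 13 bp
  184→201: 17 bp
  201→208: 7 bp
  208→216: 8 bp
  216→220: 4 bp
  220→224: 4 bp
  224→10 (wrap): 235-224+10 = 21 bp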